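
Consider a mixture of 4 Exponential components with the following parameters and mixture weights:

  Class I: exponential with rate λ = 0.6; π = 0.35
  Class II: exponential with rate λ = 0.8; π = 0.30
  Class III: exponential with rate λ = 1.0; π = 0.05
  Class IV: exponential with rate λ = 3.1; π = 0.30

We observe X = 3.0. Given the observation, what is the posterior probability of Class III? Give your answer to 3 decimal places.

0.042

Posterior ∝ prior × likelihood, so P(k | x) ∝ w_k f_k(x); normalise over all components.
Exponential densities:
  p_I = 0.6·e^(−0.6·3.0) = 0.6·e^(−1.8000) = 0.0991793
  p_II = 0.8·e^(−0.8·3.0) = 0.8·e^(−2.4000) = 0.0725744
  p_III = 1.0·e^(−1.0·3.0) = 1.0·e^(−3.0000) = 0.0497871
  p_IV = 3.1·e^(−3.1·3.0) = 3.1·e^(−9.3000) = 0.000283415
Unnormalised posteriors:
  w_I·p_I = 0.35 × 0.0991793 = 0.0347128
  w_II·p_II = 0.30 × 0.0725744 = 0.0217723
  w_III·p_III = 0.05 × 0.0497871 = 0.00248935
  w_IV·p_IV = 0.30 × 0.000283415 = 8.50245e-05
Marginal: 0.0347128 + 0.0217723 + 0.00248935 + 8.50245e-05 = 0.0590595
So the posterior for Class III is 0.00248935 / 0.0590595 ≈ 0.042.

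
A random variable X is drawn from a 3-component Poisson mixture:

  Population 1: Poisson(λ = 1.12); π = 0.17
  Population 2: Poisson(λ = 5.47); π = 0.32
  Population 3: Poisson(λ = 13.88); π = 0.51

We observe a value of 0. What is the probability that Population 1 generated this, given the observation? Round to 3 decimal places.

0.976

By Bayes' theorem, P(k | x) = π_k f_k(x) / Σ_j π_j f_j(x).
Poisson probabilities:
  p_1 = e^(−1.12)·1.12^0/0! = 0.32628
  p_2 = e^(−5.47)·5.47^0/0! = 0.00421123
  p_3 = e^(−13.88)·13.88^0/0! = 9.37546e-07
Prior × likelihood for each component:
  π_1·p_1 = 0.17 × 0.32628 = 0.0554676
  π_2·p_2 = 0.32 × 0.00421123 = 0.00134759
  π_3·p_3 = 0.51 × 9.37546e-07 = 4.78148e-07
Normaliser: 0.0554676 + 0.00134759 + 4.78148e-07 = 0.0568156
P(Population 1 | x) ≈ 0.976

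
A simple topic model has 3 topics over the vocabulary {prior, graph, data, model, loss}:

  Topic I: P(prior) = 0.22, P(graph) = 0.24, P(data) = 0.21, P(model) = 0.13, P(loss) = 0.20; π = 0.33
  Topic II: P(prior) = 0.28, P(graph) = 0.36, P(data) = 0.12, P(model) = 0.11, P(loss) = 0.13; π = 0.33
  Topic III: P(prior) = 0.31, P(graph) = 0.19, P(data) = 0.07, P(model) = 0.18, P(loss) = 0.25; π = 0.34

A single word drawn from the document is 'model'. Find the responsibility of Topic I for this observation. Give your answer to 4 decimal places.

0.3056

Apply Bayes' rule: the posterior for each component is proportional to its prior times its likelihood at x.
Categorical probabilities:
  p_I = 0.13
  p_II = 0.11
  p_III = 0.18
Unnormalised posteriors:
  π_I·p_I = 0.33 × 0.13 = 0.0429
  π_II·p_II = 0.33 × 0.11 = 0.0363
  π_III·p_III = 0.34 × 0.18 = 0.0612
Sum: 0.0429 + 0.0363 + 0.0612 = 0.1404
Responsibility of Topic I: 0.0429 / 0.1404 ≈ 0.3056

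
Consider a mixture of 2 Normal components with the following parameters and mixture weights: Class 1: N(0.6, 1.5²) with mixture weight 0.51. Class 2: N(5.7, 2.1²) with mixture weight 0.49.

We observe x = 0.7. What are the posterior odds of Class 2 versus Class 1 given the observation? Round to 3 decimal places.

0.040

Since P(k|x) ∝ π_k f_k(x), the posterior odds are π_i f_i(x) / (π_j f_j(x)).
Normal densities:
  p_1 = (1/(1.5·√(2π)))·exp(−(0.7−0.6)²/(2·1.5²)) = 0.265962·exp(-0.00222) = 0.265371
  p_2 = (1/(2.1·√(2π)))·exp(−(0.7−5.7)²/(2·2.1²)) = 0.189973·exp(-2.83447) = 0.0111609
Posterior odds = (π_2·p_2) / (π_1·p_1) = (0.49·0.0111609) / (0.51·0.265371) = 0.00546882 / 0.135339 ≈ 0.040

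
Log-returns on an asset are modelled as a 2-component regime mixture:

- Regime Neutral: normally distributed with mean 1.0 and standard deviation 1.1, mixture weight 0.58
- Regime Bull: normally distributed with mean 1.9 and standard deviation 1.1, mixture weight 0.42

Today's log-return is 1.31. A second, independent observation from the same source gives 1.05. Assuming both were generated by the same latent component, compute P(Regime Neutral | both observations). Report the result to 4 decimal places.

By Bayes' theorem, P(k | x) = w_k f_k(x) / Σ_j w_j f_j(x).
Since both observations come from the same component, the likelihood for component k is f_k(x₁)·f_k(x₂).
  f_Neutral = [0.348555] × [0.3623] = 0.126282
  f_Bull = [0.314085] × [0.269065] = 0.0845093
Multiply by the mixture weights:
  w_Neutral·f_Neutral = 0.58 × 0.126282 = 0.0732433
  w_Bull·f_Bull = 0.42 × 0.0845093 = 0.0354939
Evidence: 0.0732433 + 0.0354939 = 0.108737
So the posterior for Regime Neutral is 0.0732433 / 0.108737 ≈ 0.6736.

0.6736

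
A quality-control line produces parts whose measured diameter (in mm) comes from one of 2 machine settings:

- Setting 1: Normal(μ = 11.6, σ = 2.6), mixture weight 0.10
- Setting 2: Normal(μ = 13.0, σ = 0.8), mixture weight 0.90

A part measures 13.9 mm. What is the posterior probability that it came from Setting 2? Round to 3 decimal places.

0.958

The responsibility of component k is π_k f_k(x) divided by Σ_j π_j f_j(x).
Component likelihoods at x = 13.9 mm:
  L_1 = (1/(2.6·√(2π)))·exp(−(13.9−11.6)²/(2·2.6²)) = 0.153439·exp(-0.39127) = 0.103755
  L_2 = (1/(0.8·√(2π)))·exp(−(13.9−13.0)²/(2·0.8²)) = 0.498678·exp(-0.63281) = 0.264846
Unnormalised posteriors:
  π_1·L_1 = 0.10 × 0.103755 = 0.0103755
  π_2·L_2 = 0.90 × 0.264846 = 0.238361
Evidence: 0.0103755 + 0.238361 = 0.248737
Responsibility of Setting 2: 0.238361 / 0.248737 ≈ 0.958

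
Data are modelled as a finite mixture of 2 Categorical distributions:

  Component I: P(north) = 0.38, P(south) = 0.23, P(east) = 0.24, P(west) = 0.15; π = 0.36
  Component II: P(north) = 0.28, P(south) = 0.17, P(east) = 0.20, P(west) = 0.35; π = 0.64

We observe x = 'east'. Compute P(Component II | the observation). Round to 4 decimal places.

0.5970

By Bayes' theorem, P(k | x) = P(Z=k) f_k(x) / Σ_j P(Z=j) f_j(x).
Categorical probabilities:
  L_I = P(east | comp) = 0.24
  L_II = P(east | comp) = 0.20
Multiply by the mixture weights:
  P(Z=I)·L_I = 0.36 × 0.24 = 0.0864
  P(Z=II)·L_II = 0.64 × 0.2 = 0.128
Sum: 0.0864 + 0.128 = 0.2144
So the posterior for Component II is 0.128 / 0.2144 ≈ 0.5970.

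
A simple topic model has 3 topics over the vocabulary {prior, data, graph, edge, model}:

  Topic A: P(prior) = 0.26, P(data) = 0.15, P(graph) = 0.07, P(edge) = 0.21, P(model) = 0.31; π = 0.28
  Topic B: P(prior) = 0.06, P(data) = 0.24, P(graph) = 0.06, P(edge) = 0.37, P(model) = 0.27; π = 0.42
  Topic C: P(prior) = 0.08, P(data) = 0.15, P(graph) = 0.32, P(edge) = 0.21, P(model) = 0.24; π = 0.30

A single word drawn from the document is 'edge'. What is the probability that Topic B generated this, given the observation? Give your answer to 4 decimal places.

0.5606

Apply Bayes' rule: the posterior for each component is proportional to its prior times its likelihood at x.
Categorical probabilities:
  L_A = 0.21
  L_B = 0.37
  L_C = 0.21
Multiply by the mixture weights:
  π_A·L_A = 0.28 × 0.21 = 0.0588
  π_B·L_B = 0.42 × 0.37 = 0.1554
  π_C·L_C = 0.30 × 0.21 = 0.063
Marginal: 0.0588 + 0.1554 + 0.063 = 0.2772
Responsibility of Topic B: 0.1554 / 0.2772 ≈ 0.5606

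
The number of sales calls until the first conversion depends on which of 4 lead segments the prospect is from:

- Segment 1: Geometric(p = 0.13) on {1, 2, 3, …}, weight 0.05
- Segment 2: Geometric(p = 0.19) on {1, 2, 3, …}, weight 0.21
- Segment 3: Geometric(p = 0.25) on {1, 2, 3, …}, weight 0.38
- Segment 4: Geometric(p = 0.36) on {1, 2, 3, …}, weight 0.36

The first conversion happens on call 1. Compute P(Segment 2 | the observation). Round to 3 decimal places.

Apply Bayes' rule: the posterior for each component is proportional to its prior times its likelihood at x.
Evaluate each component's likelihood at the observed value:
  f_1 = 0.13·(1−0.13)^0 = 0.13·1 = 0.13
  f_2 = 0.19·(1−0.19)^0 = 0.19·1 = 0.19
  f_3 = 0.25·(1−0.25)^0 = 0.25·1 = 0.25
  f_4 = 0.36·(1−0.36)^0 = 0.36·1 = 0.36
Unnormalised posteriors:
  π_1·f_1 = 0.05 × 0.13 = 0.0065
  π_2·f_2 = 0.21 × 0.19 = 0.0399
  π_3·f_3 = 0.38 × 0.25 = 0.095
  π_4·f_4 = 0.36 × 0.36 = 0.1296
Marginal: 0.0065 + 0.0399 + 0.095 + 0.1296 = 0.271
So the posterior for Segment 2 is 0.0399 / 0.271 ≈ 0.147.

0.147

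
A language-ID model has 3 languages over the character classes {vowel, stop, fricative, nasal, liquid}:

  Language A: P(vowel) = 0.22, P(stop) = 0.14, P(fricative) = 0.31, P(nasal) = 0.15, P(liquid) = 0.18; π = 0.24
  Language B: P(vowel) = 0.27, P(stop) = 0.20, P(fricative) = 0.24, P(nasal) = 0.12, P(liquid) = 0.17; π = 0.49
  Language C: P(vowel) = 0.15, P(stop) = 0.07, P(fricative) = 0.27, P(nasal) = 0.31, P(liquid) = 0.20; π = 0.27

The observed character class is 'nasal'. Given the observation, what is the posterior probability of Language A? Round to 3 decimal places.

Apply Bayes' rule: the posterior for each component is proportional to its prior times its likelihood at x.
Component likelihoods at x = 'nasal':
  L_A = 0.15
  L_B = 0.12
  L_C = 0.31
Multiply by the mixture weights:
  w_A·L_A = 0.24 × 0.15 = 0.036
  w_B·L_B = 0.49 × 0.12 = 0.0588
  w_C·L_C = 0.27 × 0.31 = 0.0837
Marginal: 0.036 + 0.0588 + 0.0837 = 0.1785
P(Language A | data) ≈ 0.202

0.202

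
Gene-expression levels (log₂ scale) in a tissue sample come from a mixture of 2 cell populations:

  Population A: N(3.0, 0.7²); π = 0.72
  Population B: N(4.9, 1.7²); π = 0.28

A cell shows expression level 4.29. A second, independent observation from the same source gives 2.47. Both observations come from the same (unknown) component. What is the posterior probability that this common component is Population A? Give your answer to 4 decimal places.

0.8606

By Bayes' theorem, P(k | x) = π_k f_k(x) / Σ_j π_j f_j(x).
Since both observations come from the same component, the likelihood for component k is f_k(x₁)·f_k(x₂).
  p_A = [(1/(0.7·√(2π)))·exp(−(4.29−3.0)²/(2·0.7²)) = 0.569918·exp(-1.69806) = 0.104317] × [0.427887] = 0.0446357
  p_B = [(1/(1.7·√(2π)))·exp(−(4.29−4.9)²/(2·1.7²)) = 0.234672·exp(-0.06438) = 0.22004] × [0.0844855] = 0.0185902
Multiply by the mixture weights:
  π_A·p_A = 0.72 × 0.0446357 = 0.0321377
  π_B·p_B = 0.28 × 0.0185902 = 0.00520526
Denominator: 0.0321377 + 0.00520526 = 0.037343
P(Population A | x₁,x₂) ≈ 0.8606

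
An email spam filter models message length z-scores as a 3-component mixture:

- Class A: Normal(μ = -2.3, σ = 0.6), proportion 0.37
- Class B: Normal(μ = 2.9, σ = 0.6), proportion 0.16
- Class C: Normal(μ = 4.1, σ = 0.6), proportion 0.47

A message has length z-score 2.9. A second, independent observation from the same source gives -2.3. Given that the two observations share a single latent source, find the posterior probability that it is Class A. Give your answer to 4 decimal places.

P(component k | x) = P(Z=k)·f_k(x) / marginal(x), where marginal(x) = Σ_j P(Z=j)·f_j(x).
Since both observations come from the same component, the likelihood for component k is f_k(x₁)·f_k(x₂).
  f_A = [3.25528e-17] × [0.664904] = 2.16445e-17
  f_B = [0.664904] × [3.25528e-17] = 2.16445e-17
  f_C = [0.0899849] × [1.30686e-25] = 1.17598e-26
Multiply by the mixture weights:
  P(Z=A)·f_A = 0.37 × 2.16445e-17 = 8.00846e-18
  P(Z=B)·f_B = 0.16 × 2.16445e-17 = 3.46312e-18
  P(Z=C)·f_C = 0.47 × 1.17598e-26 = 5.52708e-27
Denominator: 8.00846e-18 + 3.46312e-18 + 5.52708e-27 = 1.14716e-17
Responsibility of Class A: 8.00846e-18 / 1.14716e-17 ≈ 0.6981

0.6981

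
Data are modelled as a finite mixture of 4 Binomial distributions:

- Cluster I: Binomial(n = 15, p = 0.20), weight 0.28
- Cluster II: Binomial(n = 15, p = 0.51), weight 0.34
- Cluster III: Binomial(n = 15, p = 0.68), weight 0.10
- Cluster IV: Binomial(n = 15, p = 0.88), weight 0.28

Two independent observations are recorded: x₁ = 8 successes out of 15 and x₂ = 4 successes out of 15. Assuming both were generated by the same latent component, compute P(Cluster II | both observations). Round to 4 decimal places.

0.9273

By Bayes' theorem, P(k | x) = π_k f_k(x) / Σ_j π_j f_j(x).
Since both observations come from the same component, the likelihood for component k is f_k(x₁)·f_k(x₂).
  p_I = [0.00345476] × [0.187604] = 0.000648128
  p_II = [0.199748] × [0.0361052] = 0.00721195
  p_III = [0.101081] × [0.00105152] = 0.000106289
  p_IV = [0.000829237] × [6.08215e-08] = 5.04354e-11
Unnormalised posteriors:
  π_I·p_I = 0.28 × 0.000648128 = 0.000181476
  π_II·p_II = 0.34 × 0.00721195 = 0.00245206
  π_III·p_III = 0.10 × 0.000106289 = 1.06289e-05
  π_IV·p_IV = 0.28 × 5.04354e-11 = 1.41219e-11
Evidence: 0.000181476 + 0.00245206 + 1.06289e-05 + 1.41219e-11 = 0.00264417
Responsibility of Cluster II: 0.00245206 / 0.00264417 ≈ 0.9273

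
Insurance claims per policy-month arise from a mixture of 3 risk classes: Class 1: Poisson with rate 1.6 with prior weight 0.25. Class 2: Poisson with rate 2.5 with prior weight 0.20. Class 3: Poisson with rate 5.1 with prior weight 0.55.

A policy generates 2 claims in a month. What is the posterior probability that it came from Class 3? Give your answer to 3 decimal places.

Apply Bayes' rule: the posterior for each component is proportional to its prior times its likelihood at x.
Poisson probabilities:
  f_1 = 0.258428
  f_2 = 0.256516
  f_3 = 0.0792882
Unnormalised posteriors:
  π_1·f_1 = 0.25 × 0.258428 = 0.0646069
  π_2·f_2 = 0.20 × 0.256516 = 0.0513031
  π_3·f_3 = 0.55 × 0.0792882 = 0.0436085
Denominator: 0.0646069 + 0.0513031 + 0.0436085 = 0.159519
P(Class 3 | 2 claims) ≈ 0.273

0.273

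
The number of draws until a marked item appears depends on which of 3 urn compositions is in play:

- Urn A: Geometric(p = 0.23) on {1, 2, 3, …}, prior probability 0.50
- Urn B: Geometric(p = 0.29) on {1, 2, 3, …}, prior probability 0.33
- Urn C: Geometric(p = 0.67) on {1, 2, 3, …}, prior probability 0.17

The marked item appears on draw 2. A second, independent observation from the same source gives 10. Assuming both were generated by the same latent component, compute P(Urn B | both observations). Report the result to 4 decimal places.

0.3178

The responsibility of component k is w_k f_k(x) divided by Σ_j w_j f_j(x).
Since both observations come from the same component, the likelihood for component k is f_k(x₁)·f_k(x₂).
  f_A = [0.23·(1−0.23)^1 = 0.23·0.77 = 0.1771] × [0.0218849] = 0.00387581
  f_B = [0.29·(1−0.29)^1 = 0.29·0.71 = 0.2059] × [0.0132961] = 0.00273766
  f_C = [0.67·(1−0.67)^1 = 0.67·0.33 = 0.2211] × [3.10957e-05] = 6.87526e-06
Weight by the priors:
  w_A·f_A = 0.50 × 0.00387581 = 0.00193791
  w_B·f_B = 0.33 × 0.00273766 = 0.000903428
  w_C·f_C = 0.17 × 6.87526e-06 = 1.16879e-06
Evidence: 0.00193791 + 0.000903428 + 1.16879e-06 = 0.0028425
So the posterior for Urn B is 0.000903428 / 0.0028425 ≈ 0.3178.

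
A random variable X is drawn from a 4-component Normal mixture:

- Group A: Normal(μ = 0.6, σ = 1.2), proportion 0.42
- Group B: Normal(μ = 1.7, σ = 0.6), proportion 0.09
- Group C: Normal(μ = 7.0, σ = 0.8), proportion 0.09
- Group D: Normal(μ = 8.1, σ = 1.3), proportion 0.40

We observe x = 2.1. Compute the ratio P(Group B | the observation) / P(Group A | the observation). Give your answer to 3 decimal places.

0.750

Posterior odds = (P(Z=i) f_i(x)) / (P(Z=j) f_j(x)); the normalising sum cancels.
Normal densities:
  f_A = (1/(1.2·√(2π)))·exp(−(2.1−0.6)²/(2·1.2²)) = 0.332452·exp(-0.78125) = 0.152208
  f_B = (1/(0.6·√(2π)))·exp(−(2.1−1.7)²/(2·0.6²)) = 0.664904·exp(-0.22222) = 0.532413
  f_C = (1/(0.8·√(2π)))·exp(−(2.1−7.0)²/(2·0.8²)) = 0.498678·exp(-18.75781) = 3.55964e-09
  f_D = (1/(1.3·√(2π)))·exp(−(2.1−8.1)²/(2·1.3²)) = 0.306879·exp(-10.65089) = 7.26683e-06
0.0479172 / 0.0639272 ≈ 0.750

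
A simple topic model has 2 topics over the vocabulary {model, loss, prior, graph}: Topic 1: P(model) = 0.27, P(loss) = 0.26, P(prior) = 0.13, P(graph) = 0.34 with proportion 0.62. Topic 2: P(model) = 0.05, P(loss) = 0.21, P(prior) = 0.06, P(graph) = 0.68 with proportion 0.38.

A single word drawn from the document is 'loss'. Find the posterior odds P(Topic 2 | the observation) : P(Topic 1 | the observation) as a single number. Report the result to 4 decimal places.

The posterior odds equal the prior odds times the likelihood ratio: (P(Z=i)/P(Z=j))·(f_i(x)/f_j(x)).
Component likelihoods at x = 'loss':
  p_1 = 0.26
  p_2 = 0.21
0.0798 / 0.1612 ≈ 0.4950

0.4950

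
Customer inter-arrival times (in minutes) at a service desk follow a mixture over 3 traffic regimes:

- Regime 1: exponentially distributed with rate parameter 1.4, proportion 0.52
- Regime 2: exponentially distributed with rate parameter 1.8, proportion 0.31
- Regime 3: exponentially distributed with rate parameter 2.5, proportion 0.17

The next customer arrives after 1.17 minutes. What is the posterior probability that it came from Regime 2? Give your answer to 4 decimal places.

0.2925

The responsibility of component k is P(Z=k) f_k(x) divided by Σ_j P(Z=j) f_j(x).
Component likelihoods at x = 1.17 minutes:
  f_1 = 1.4·e^(−1.4·1.17) = 1.4·e^(−1.6380) = 0.272116
  f_2 = 1.8·e^(−1.8·1.17) = 1.8·e^(−2.1060) = 0.219103
  f_3 = 2.5·e^(−2.5·1.17) = 2.5·e^(−2.9250) = 0.134162
Prior × likelihood for each component:
  P(Z=1)·f_1 = 0.52 × 0.272116 = 0.1415
  P(Z=2)·f_2 = 0.31 × 0.219103 = 0.0679219
  P(Z=3)·f_3 = 0.17 × 0.134162 = 0.0228075
Evidence: 0.1415 + 0.0679219 + 0.0228075 = 0.23223
Responsibility of Regime 2: 0.0679219 / 0.23223 ≈ 0.2925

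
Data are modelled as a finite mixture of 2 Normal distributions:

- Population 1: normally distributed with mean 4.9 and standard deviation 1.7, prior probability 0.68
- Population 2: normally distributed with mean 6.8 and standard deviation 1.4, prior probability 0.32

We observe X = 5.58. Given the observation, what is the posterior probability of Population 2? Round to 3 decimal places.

The responsibility of component k is π_k f_k(x) divided by Σ_j π_j f_j(x).
Component likelihoods at x = 5.58:
  f_1 = 0.216629
  f_2 = 0.194932
Prior × likelihood for each component:
  π_1·f_1 = 0.68 × 0.216629 = 0.147308
  π_2·f_2 = 0.32 × 0.194932 = 0.0623782
Evidence: 0.147308 + 0.0623782 = 0.209686
P(Population 2 | the observation) = 0.0623782 / 0.209686 ≈ 0.297

0.297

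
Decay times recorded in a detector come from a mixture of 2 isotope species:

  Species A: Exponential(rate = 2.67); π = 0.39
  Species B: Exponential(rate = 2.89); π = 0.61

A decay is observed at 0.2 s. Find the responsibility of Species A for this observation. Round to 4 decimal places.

0.3817

Posterior ∝ prior × likelihood, so P(k | x) ∝ π_k f_k(x); normalise over all components.
Exponential densities:
  L_A = 1.5653
  L_B = 1.62135
Weight by the priors:
  π_A·L_A = 0.39 × 1.5653 = 0.610468
  π_B·L_B = 0.61 × 1.62135 = 0.989021
Marginal: 0.610468 + 0.989021 = 1.59949
P(Species A | the observation) = 0.610468 / 1.59949 ≈ 0.3817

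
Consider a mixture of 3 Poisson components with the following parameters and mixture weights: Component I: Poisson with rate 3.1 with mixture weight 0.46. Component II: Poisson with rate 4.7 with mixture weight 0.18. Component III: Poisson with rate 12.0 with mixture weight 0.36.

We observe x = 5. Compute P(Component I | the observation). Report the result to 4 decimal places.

P(component k | x) = w_k·f_k(x) / marginal(x), where marginal(x) = Σ_j w_j·f_j(x).
Evaluate each component's likelihood at the observed value:
  f_I = 0.107477
  f_II = 0.17383
  f_III = 0.0127406
Unnormalised posteriors:
  w_I·f_I = 0.46 × 0.107477 = 0.0494393
  w_II·f_II = 0.18 × 0.17383 = 0.0312893
  w_III·f_III = 0.36 × 0.0127406 = 0.00458663
Evidence: 0.0494393 + 0.0312893 + 0.00458663 = 0.0853153
P(Component I | the observation) ≈ 0.5795

0.5795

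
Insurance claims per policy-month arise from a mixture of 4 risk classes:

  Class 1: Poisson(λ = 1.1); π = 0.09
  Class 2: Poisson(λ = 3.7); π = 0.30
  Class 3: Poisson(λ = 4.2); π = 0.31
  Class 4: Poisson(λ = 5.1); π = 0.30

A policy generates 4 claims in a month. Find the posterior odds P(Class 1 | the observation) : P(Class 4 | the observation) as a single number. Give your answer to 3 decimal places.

0.035

Posterior odds = (P(Z=i) f_i(x)) / (P(Z=j) f_j(x)); the normalising sum cancels.
Evaluate each component's likelihood at the observed value:
  p_1 = e^(−1.1)·1.1^4/4! = 0.0203065
  p_2 = e^(−3.7)·3.7^4/4! = 0.193066
  p_3 = e^(−4.2)·4.2^4/4! = 0.194424
  p_4 = e^(−5.1)·5.1^4/4! = 0.171857
Odds = (0.09/0.30) × (0.0203065/0.171857) = 0.3 × 0.118159 ≈ 0.035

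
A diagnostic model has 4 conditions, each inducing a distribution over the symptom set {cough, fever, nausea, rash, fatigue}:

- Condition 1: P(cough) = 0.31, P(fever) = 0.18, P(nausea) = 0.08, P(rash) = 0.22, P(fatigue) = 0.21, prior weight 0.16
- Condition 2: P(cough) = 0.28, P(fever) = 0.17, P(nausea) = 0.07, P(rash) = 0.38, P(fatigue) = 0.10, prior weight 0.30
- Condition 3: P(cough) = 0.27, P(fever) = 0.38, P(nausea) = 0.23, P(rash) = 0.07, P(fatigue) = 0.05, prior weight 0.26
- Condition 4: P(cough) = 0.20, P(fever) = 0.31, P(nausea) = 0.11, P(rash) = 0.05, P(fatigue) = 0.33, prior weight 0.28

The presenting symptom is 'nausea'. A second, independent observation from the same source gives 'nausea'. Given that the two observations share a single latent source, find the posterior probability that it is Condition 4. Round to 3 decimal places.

0.173

P(component k | x) = π_k·f_k(x) / marginal(x), where marginal(x) = Σ_j π_j·f_j(x).
Since both observations come from the same component, the likelihood for component k is f_k(x₁)·f_k(x₂).
  L_1 = [P(nausea | comp) = 0.08] × [0.08] = 0.0064
  L_2 = [P(nausea | comp) = 0.07] × [0.07] = 0.0049
  L_3 = [P(nausea | comp) = 0.23] × [0.23] = 0.0529
  L_4 = [P(nausea | comp) = 0.11] × [0.11] = 0.0121
Unnormalised posteriors:
  π_1·L_1 = 0.16 × 0.0064 = 0.001024
  π_2·L_2 = 0.30 × 0.0049 = 0.00147
  π_3·L_3 = 0.26 × 0.0529 = 0.013754
  π_4·L_4 = 0.28 × 0.0121 = 0.003388
Denominator: 0.001024 + 0.00147 + 0.013754 + 0.003388 = 0.019636
So the posterior for Condition 4 is 0.003388 / 0.019636 ≈ 0.173.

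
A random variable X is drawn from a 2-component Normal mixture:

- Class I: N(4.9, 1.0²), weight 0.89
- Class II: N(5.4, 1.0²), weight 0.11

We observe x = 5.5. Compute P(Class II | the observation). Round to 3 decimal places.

By Bayes' theorem, P(k | x) = π_k f_k(x) / Σ_j π_j f_j(x).
Evaluate each component's likelihood at the observed value:
  p_I = 0.333225
  p_II = 0.396953
Weight by the priors:
  π_I·p_I = 0.89 × 0.333225 = 0.29657
  π_II·p_II = 0.11 × 0.396953 = 0.0436648
Normaliser: 0.29657 + 0.0436648 = 0.340235
Responsibility of Class II: 0.0436648 / 0.340235 ≈ 0.128

0.128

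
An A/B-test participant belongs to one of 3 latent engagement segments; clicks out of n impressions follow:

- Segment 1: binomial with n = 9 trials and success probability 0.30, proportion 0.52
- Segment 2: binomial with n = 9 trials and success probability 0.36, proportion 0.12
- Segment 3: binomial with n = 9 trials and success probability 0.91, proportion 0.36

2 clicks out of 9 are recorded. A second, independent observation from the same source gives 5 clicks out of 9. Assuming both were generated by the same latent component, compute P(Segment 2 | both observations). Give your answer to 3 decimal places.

0.236

Posterior ∝ prior × likelihood, so P(k | x) ∝ w_k f_k(x); normalise over all components.
Since both observations come from the same component, the likelihood for component k is f_k(x₁)·f_k(x₂).
  p_1 = [0.266828] × [0.0735138] = 0.0196155
  p_2 = [0.205195] × [0.127821] = 0.0262283
  p_3 = [1.42588e-06] × [0.00515879] = 7.35581e-09
Multiply by the mixture weights:
  w_1·p_1 = 0.52 × 0.0196155 = 0.0102001
  w_2·p_2 = 0.12 × 0.0262283 = 0.0031474
  w_3·p_3 = 0.36 × 7.35581e-09 = 2.64809e-09
Denominator: 0.0102001 + 0.0031474 + 2.64809e-09 = 0.0133475
So the posterior for Segment 2 is 0.0031474 / 0.0133475 ≈ 0.236.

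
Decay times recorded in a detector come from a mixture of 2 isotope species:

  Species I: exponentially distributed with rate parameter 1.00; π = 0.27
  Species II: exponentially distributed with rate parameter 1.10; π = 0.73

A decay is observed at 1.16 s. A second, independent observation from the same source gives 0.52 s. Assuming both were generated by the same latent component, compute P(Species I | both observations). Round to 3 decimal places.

0.266

By Bayes' theorem, P(k | x) = P(Z=k) f_k(x) / Σ_j P(Z=j) f_j(x).
Since both observations come from the same component, the likelihood for component k is f_k(x₁)·f_k(x₂).
  L_I = [1.00·e^(−1.00·1.16) = 1.00·e^(−1.1600) = 0.313486] × [0.594521] = 0.186374
  L_II = [1.10·e^(−1.10·1.16) = 1.10·e^(−1.2760) = 0.307067] × [0.620835] = 0.190638
Prior × likelihood for each component:
  P(Z=I)·L_I = 0.27 × 0.186374 = 0.050321
  P(Z=II)·L_II = 0.73 × 0.190638 = 0.139166
Denominator: 0.050321 + 0.139166 = 0.189487
So the posterior for Species I is 0.050321 / 0.189487 ≈ 0.266.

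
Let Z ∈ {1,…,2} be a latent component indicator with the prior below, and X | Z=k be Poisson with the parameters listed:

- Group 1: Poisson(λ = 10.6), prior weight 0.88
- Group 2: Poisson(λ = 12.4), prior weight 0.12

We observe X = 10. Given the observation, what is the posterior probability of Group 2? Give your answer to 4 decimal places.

0.0976

Posterior ∝ prior × likelihood, so P(k | x) ∝ π_k f_k(x); normalise over all components.
Evaluate each component's likelihood at the observed value:
  p_1 = e^(−10.6)·10.6^10/10! = 0.122963
  p_2 = e^(−12.4)·12.4^10/10! = 0.0975444
Prior × likelihood for each component:
  π_1·p_1 = 0.88 × 0.122963 = 0.108207
  π_2·p_2 = 0.12 × 0.0975444 = 0.0117053
Normaliser: 0.108207 + 0.0117053 = 0.119913
P(Group 2 | the observation) = 0.0117053 / 0.119913 ≈ 0.0976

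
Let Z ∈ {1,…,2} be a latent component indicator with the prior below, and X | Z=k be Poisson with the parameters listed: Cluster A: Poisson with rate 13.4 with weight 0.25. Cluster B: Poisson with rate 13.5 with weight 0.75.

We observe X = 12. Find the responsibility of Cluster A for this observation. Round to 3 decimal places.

By Bayes' theorem, P(k | x) = w_k f_k(x) / Σ_j w_j f_j(x).
Component likelihoods at x = 12:
  L_A = e^(−13.4)·13.4^12/12! = 0.106017
  L_B = e^(−13.5)·13.5^12/12! = 0.10488
Unnormalised posteriors:
  w_A·L_A = 0.25 × 0.106017 = 0.0265042
  w_B·L_B = 0.75 × 0.10488 = 0.07866
Normaliser: 0.0265042 + 0.07866 = 0.105164
P(Cluster A | the observation) ≈ 0.252

0.252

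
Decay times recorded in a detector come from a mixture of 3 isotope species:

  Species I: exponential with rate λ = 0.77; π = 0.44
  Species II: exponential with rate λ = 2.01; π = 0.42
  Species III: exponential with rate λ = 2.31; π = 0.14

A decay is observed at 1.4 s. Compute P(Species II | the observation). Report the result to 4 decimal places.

P(component k | x) = π_k·f_k(x) / marginal(x), where marginal(x) = Σ_j π_j·f_j(x).
Component likelihoods at x = 1.4 s:
  L_I = 0.262012
  L_II = 0.120529
  L_III = 0.091013
Unnormalised posteriors:
  π_I·L_I = 0.44 × 0.262012 = 0.115285
  π_II·L_II = 0.42 × 0.120529 = 0.0506222
  π_III·L_III = 0.14 × 0.091013 = 0.0127418
Denominator: 0.115285 + 0.0506222 + 0.0127418 = 0.178649
P(Species II | data) ≈ 0.2834

0.2834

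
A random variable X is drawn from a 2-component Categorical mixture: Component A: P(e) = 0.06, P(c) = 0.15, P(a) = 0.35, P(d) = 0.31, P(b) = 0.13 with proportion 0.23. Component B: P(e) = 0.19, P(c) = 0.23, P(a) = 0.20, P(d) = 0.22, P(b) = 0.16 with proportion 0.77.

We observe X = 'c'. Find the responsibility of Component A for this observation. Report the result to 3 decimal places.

Posterior ∝ prior × likelihood, so P(k | x) ∝ π_k f_k(x); normalise over all components.
Component likelihoods at x = 'c':
  f_A = 0.15
  f_B = 0.23
Unnormalised posteriors:
  π_A·f_A = 0.23 × 0.15 = 0.0345
  π_B·f_B = 0.77 × 0.23 = 0.1771
Sum: 0.0345 + 0.1771 = 0.2116
Responsibility of Component A: 0.0345 / 0.2116 ≈ 0.163

0.163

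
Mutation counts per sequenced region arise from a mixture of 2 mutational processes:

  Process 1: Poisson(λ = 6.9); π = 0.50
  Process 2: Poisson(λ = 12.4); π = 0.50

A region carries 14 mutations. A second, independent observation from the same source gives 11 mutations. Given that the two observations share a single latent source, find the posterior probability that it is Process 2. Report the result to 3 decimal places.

0.975

P(component k | x) = π_k·f_k(x) / marginal(x), where marginal(x) = Σ_j π_j·f_j(x).
Since both observations come from the same component, the likelihood for component k is f_k(x₁)·f_k(x₂).
  p_1 = [e^(−6.9)·6.9^14/14! = 0.00640984] × [0.042614] = 0.000273149
  p_2 = [e^(−12.4)·12.4^14/14! = 0.0959939] × [0.109959] = 0.0105554
Weight by the priors:
  π_1·p_1 = 0.50 × 0.000273149 = 0.000136574
  π_2·p_2 = 0.50 × 0.0105554 = 0.0052777
Normaliser: 0.000136574 + 0.0052777 = 0.00541428
So the posterior for Process 2 is 0.0052777 / 0.00541428 ≈ 0.975.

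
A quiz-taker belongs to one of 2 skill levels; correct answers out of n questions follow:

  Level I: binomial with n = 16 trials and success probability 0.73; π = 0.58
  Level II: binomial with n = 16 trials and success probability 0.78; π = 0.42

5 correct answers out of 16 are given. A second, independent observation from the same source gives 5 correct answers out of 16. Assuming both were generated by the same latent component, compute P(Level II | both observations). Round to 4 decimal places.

0.0153

By Bayes' theorem, P(k | x) = π_k f_k(x) / Σ_j π_j f_j(x).
Since both observations come from the same component, the likelihood for component k is f_k(x₁)·f_k(x₂).
  p_I = [C(16,5)·0.73^5·0.27^11 = 4368·0.207307·5.55906e-07 = 0.000503383] × [0.000503383] = 2.53394e-07
  p_II = [C(16,5)·0.78^5·0.22^11 = 4368·0.288717·5.84318e-08 = 7.36894e-05] × [7.36894e-05] = 5.43013e-09
Unnormalised posteriors:
  π_I·p_I = 0.58 × 2.53394e-07 = 1.46969e-07
  π_II·p_II = 0.42 × 5.43013e-09 = 2.28065e-09
Normaliser: 1.46969e-07 + 2.28065e-09 = 1.49249e-07
P(Level II | x₁,x₂) = 2.28065e-09 / 1.49249e-07 ≈ 0.0153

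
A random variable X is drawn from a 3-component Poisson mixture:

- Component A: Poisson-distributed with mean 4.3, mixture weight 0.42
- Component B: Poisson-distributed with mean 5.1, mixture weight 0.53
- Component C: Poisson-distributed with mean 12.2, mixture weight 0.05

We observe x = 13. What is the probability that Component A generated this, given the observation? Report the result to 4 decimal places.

0.0248

P(component k | x) = π_k·f_k(x) / marginal(x), where marginal(x) = Σ_j π_j·f_j(x).
Evaluate each component's likelihood at the observed value:
  p_A = 0.000374406
  p_B = 0.00154607
  p_C = 0.107153
Unnormalised posteriors:
  π_A·p_A = 0.42 × 0.000374406 = 0.000157251
  π_B·p_B = 0.53 × 0.00154607 = 0.000819419
  π_C·p_C = 0.05 × 0.107153 = 0.00535766
Sum: 0.000157251 + 0.000819419 + 0.00535766 = 0.00633433
P(Component A | the observation) = 0.000157251 / 0.00633433 ≈ 0.0248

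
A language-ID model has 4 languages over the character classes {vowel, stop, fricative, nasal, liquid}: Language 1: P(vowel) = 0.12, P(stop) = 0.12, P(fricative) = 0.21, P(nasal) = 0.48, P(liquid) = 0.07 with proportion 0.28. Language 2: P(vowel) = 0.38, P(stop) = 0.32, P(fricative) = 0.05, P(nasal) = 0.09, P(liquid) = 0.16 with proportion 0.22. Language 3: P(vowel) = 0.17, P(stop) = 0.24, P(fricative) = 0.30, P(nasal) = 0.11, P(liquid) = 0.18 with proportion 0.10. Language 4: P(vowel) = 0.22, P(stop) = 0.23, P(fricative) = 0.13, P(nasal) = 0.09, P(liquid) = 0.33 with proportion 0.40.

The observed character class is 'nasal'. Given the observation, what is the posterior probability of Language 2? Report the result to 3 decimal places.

The responsibility of component k is π_k f_k(x) divided by Σ_j π_j f_j(x).
Component likelihoods at x = 'nasal':
  f_1 = P(nasal | comp) = 0.48
  f_2 = P(nasal | comp) = 0.09
  f_3 = P(nasal | comp) = 0.11
  f_4 = P(nasal | comp) = 0.09
Unnormalised posteriors:
  π_1·f_1 = 0.28 × 0.48 = 0.1344
  π_2·f_2 = 0.22 × 0.09 = 0.0198
  π_3·f_3 = 0.10 × 0.11 = 0.011
  π_4·f_4 = 0.40 × 0.09 = 0.036
Denominator: 0.1344 + 0.0198 + 0.011 + 0.036 = 0.2012
P(Language 2 | the observation) ≈ 0.098

0.098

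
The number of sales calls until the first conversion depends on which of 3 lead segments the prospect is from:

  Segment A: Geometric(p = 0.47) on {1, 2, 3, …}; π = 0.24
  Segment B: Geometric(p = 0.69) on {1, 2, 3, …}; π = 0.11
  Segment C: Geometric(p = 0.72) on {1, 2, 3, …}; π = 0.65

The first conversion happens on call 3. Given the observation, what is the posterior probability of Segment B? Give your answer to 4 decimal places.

The responsibility of component k is π_k f_k(x) divided by Σ_j π_j f_j(x).
Component likelihoods at x = 3:
  p_A = 0.132023
  p_B = 0.066309
  p_C = 0.056448
Weight by the priors:
  π_A·p_A = 0.24 × 0.132023 = 0.0316855
  π_B·p_B = 0.11 × 0.066309 = 0.00729399
  π_C·p_C = 0.65 × 0.056448 = 0.0366912
Denominator: 0.0316855 + 0.00729399 + 0.0366912 = 0.0756707
P(Segment B | 3) = 0.00729399 / 0.0756707 ≈ 0.0964

0.0964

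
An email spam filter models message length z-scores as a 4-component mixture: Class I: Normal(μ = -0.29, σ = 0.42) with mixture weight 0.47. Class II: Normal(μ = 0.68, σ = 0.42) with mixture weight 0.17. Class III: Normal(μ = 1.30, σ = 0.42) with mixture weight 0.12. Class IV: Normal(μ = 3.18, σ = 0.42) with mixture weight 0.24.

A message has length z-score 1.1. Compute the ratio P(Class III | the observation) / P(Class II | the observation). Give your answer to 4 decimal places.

Since P(k|x) ∝ π_k f_k(x), the posterior odds are π_i f_i(x) / (π_j f_j(x)).
Normal densities:
  p_I = (1/(0.42·√(2π)))·exp(−(1.1−-0.29)²/(2·0.42²)) = 0.949863·exp(-5.47647) = 0.00397428
  p_II = (1/(0.42·√(2π)))·exp(−(1.1−0.68)²/(2·0.42²)) = 0.949863·exp(-0.50000) = 0.576121
  p_III = (1/(0.42·√(2π)))·exp(−(1.1−1.30)²/(2·0.42²)) = 0.949863·exp(-0.11338) = 0.848049
  p_IV = (1/(0.42·√(2π)))·exp(−(1.1−3.18)²/(2·0.42²)) = 0.949863·exp(-12.26304) = 4.48633e-06
Posterior odds = (π_III·p_III) / (π_II·p_II) = (0.12·0.848049) / (0.17·0.576121) = 0.101766 / 0.0979405 ≈ 1.0391

1.0391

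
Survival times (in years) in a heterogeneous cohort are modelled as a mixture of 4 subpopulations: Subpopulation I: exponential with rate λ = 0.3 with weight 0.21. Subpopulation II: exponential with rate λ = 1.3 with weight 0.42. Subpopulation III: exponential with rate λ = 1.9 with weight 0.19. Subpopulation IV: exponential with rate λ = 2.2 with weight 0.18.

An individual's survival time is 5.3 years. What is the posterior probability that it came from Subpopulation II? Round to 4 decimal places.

P(component k | x) = π_k·f_k(x) / marginal(x), where marginal(x) = Σ_j π_j·f_j(x).
Exponential densities:
  L_I = 0.0611777
  L_II = 0.00132329
  L_III = 8.04282e-05
  L_IV = 1.89911e-05
Unnormalised posteriors:
  π_I·L_I = 0.21 × 0.0611777 = 0.0128473
  π_II·L_II = 0.42 × 0.00132329 = 0.000555781
  π_III·L_III = 0.19 × 8.04282e-05 = 1.52814e-05
  π_IV·L_IV = 0.18 × 1.89911e-05 = 3.41839e-06
Sum: 0.0128473 + 0.000555781 + 1.52814e-05 + 3.41839e-06 = 0.0134218
So the posterior for Subpopulation II is 0.000555781 / 0.0134218 ≈ 0.0414.

0.0414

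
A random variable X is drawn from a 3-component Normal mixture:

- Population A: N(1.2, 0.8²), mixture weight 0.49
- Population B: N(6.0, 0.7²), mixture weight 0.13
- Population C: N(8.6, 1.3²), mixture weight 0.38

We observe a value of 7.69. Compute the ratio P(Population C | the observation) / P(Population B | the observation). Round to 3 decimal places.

22.714

Posterior odds = (w_i f_i(x)) / (w_j f_j(x)); the normalising sum cancels.
Component likelihoods at x = 7.69:
  f_A = 2.55143e-15
  f_B = 0.0309107
  f_C = 0.240195
Odds = (0.38/0.13) × (0.240195/0.0309107) = 2.92308 × 7.77061 ≈ 22.714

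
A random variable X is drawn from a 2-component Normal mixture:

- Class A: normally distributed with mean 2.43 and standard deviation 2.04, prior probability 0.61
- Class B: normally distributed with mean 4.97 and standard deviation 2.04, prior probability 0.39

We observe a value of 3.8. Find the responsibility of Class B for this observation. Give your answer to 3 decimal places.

By Bayes' theorem, P(k | x) = π_k f_k(x) / Σ_j π_j f_j(x).
Normal densities:
  p_A = 0.156079
  p_B = 0.165902
Weight by the priors:
  π_A·p_A = 0.61 × 0.156079 = 0.0952084
  π_B·p_B = 0.39 × 0.165902 = 0.0647019
Evidence: 0.0952084 + 0.0647019 = 0.15991
Responsibility of Class B: 0.0647019 / 0.15991 ≈ 0.405

0.405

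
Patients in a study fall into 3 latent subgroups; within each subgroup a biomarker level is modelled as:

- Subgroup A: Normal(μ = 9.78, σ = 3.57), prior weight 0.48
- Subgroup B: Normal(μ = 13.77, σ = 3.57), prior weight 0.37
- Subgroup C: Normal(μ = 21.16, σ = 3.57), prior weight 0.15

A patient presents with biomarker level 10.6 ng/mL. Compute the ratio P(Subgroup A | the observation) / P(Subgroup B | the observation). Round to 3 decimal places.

Only the two components matter; the odds are (π_i f_i(x)) / (π_j f_j(x)).
Normal densities:
  L_A = 0.108839
  L_B = 0.0753406
  L_C = 0.00140694
0.0522428 / 0.027876 ≈ 1.874

1.874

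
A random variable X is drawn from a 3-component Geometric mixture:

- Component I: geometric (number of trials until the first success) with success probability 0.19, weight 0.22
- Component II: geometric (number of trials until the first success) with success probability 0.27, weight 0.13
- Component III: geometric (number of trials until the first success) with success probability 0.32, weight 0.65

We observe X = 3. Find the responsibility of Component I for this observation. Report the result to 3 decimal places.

0.193

Apply Bayes' rule: the posterior for each component is proportional to its prior times its likelihood at x.
Geometric probabilities:
  p_I = 0.124659
  p_II = 0.143883
  p_III = 0.147968
Weight by the priors:
  P(Z=I)·p_I = 0.22 × 0.124659 = 0.027425
  P(Z=II)·p_II = 0.13 × 0.143883 = 0.0187048
  P(Z=III)·p_III = 0.65 × 0.147968 = 0.0961792
Normaliser: 0.027425 + 0.0187048 + 0.0961792 = 0.142309
P(Component I | data) ≈ 0.193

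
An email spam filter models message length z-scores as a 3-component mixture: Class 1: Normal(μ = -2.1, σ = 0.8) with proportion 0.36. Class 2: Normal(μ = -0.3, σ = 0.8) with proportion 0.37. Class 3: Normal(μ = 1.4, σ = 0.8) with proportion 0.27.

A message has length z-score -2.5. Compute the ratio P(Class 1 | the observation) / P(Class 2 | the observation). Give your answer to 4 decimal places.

37.6695

Since P(k|x) ∝ w_k f_k(x), the posterior odds are w_i f_i(x) / (w_j f_j(x)).
Component likelihoods at x = -2.5:
  L_1 = (1/(0.8·√(2π)))·exp(−(-2.5−-2.1)²/(2·0.8²)) = 0.498678·exp(-0.12500) = 0.440082
  L_2 = (1/(0.8·√(2π)))·exp(−(-2.5−-0.3)²/(2·0.8²)) = 0.498678·exp(-3.78125) = 0.011367
  L_3 = (1/(0.8·√(2π)))·exp(−(-2.5−1.4)²/(2·0.8²)) = 0.498678·exp(-11.88281) = 3.44493e-06
Odds = (0.36/0.37) × (0.440082/0.011367) = 0.972973 × 38.7159 ≈ 37.6695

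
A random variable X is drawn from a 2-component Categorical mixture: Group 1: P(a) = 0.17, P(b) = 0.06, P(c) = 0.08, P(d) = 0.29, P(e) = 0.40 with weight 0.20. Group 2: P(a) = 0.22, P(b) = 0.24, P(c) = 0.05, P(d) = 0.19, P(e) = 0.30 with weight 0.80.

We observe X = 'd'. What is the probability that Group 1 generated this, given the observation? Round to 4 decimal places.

By Bayes' theorem, P(k | x) = w_k f_k(x) / Σ_j w_j f_j(x).
Evaluate each component's likelihood at the observed value:
  p_1 = 0.29
  p_2 = 0.19
Multiply by the mixture weights:
  w_1·p_1 = 0.20 × 0.29 = 0.058
  w_2·p_2 = 0.80 × 0.19 = 0.152
Evidence: 0.058 + 0.152 = 0.21
Responsibility of Group 1: 0.058 / 0.21 ≈ 0.2762

0.2762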